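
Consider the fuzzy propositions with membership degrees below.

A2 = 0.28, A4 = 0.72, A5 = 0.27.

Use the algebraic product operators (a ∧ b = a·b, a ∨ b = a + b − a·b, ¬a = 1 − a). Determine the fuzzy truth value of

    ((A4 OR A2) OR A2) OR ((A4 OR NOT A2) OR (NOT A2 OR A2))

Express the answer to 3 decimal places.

0.998

A4 OR A2 = a + b − a·b on (0.7200, 0.2800) = 0.7984
(A4 OR A2) OR A2 = a + b − a·b on (0.7984, 0.2800) = 0.8548
NOT A2 = 1 − 0.2800 = 0.7200
A4 OR NOT A2 = a + b − a·b on (0.7200, 0.7200) = 0.9216
NOT A2 = 1 − 0.2800 = 0.7200
NOT A2 OR A2 = a + b − a·b on (0.7200, 0.2800) = 0.7984
(A4 OR NOT A2) OR (NOT A2 OR A2) = a + b − a·b on (0.9216, 0.7984) = 0.9842
((A4 OR A2) OR A2) OR ((A4 OR NOT A2) OR (NOT A2 OR A2)) = a + b − a·b on (0.8548, 0.9842) = 0.9977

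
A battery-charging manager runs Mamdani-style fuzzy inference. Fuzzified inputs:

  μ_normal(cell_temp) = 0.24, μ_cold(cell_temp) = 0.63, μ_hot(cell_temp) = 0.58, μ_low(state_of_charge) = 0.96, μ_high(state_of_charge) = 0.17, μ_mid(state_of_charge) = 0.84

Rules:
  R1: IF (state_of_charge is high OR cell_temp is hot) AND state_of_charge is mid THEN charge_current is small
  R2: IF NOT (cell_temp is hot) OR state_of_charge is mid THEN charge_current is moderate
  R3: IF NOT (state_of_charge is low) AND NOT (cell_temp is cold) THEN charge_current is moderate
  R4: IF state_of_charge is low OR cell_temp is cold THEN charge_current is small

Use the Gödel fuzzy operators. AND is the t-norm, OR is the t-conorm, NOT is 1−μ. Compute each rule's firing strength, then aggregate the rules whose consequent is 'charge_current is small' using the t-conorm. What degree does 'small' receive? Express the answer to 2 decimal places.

R1: (high=0.17 OR hot=0.58) = 0.58; AND[min(a, b)] with mid=0.84 → w = 0.58
R2: ¬hot=1−0.58=0.42, mid=0.84; OR[max(a, b)] → w = 0.84
R3: ¬low=1−0.96=0.04, ¬cold=1−0.63=0.37; AND[min(a, b)] → w = 0.04
R4: low=0.96, cold=0.63; OR[max(a, b)] → w = 0.96
Rules with consequent 'small': {R1, R4} → strengths 0.58, 0.96
Aggregate via t-conorm [max(a, b)]: 0.96

0.96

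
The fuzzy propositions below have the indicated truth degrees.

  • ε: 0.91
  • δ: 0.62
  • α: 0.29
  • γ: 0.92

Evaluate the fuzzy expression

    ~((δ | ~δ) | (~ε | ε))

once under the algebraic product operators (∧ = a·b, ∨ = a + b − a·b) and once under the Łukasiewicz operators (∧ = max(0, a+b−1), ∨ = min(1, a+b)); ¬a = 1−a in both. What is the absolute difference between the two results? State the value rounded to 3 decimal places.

0.019

Under algebraic product:
  ~δ = 1 − 0.6200 = 0.3800
  δ | ~δ = a + b − a·b on (0.6200, 0.3800) = 0.7644
  ~ε = 1 − 0.9100 = 0.0900
  ~ε | ε = a + b − a·b on (0.0900, 0.9100) = 0.9181
  (δ | ~δ) | (~ε | ε) = a + b − a·b on (0.7644, 0.9181) = 0.9807
  ~((δ | ~δ) | (~ε | ε)) = 1 − 0.9807 = 0.0193
  → value = 0.0193
Under Łukasiewicz:
  ~δ = 1 − 0.62 = 0.38
  δ | ~δ = min(1, a+b) on (0.62, 0.38) = 1.00
  ~ε = 1 − 0.91 = 0.09
  ~ε | ε = min(1, a+b) on (0.09, 0.91) = 1.00
  (δ | ~δ) | (~ε | ε) = min(1, a+b) on (1.00, 1.00) = 1.00
  ~((δ | ~δ) | (~ε | ε)) = 1 − 1.00 = 0.00
  → value = 0.0000
|0.0193 − 0.0000| = 0.019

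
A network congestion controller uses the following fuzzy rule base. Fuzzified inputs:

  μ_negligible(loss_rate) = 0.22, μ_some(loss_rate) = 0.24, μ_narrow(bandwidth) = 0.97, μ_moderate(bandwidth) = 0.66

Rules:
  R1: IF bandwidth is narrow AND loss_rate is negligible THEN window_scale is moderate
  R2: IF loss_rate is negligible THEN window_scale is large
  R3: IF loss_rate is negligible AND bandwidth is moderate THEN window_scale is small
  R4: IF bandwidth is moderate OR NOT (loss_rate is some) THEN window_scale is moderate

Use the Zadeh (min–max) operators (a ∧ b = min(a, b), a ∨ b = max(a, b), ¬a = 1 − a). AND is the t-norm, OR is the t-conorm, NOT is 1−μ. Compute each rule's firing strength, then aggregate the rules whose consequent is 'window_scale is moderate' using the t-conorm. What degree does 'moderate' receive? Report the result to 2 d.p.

0.76

R1: narrow=0.97, negligible=0.22; AND[min(a, b)] → w = 0.22
R2: negligible=0.22 → w = 0.22
R3: negligible=0.22, moderate=0.66; AND[min(a, b)] → w = 0.22
R4: moderate=0.66, ¬some=1−0.24=0.76; OR[max(a, b)] → w = 0.76
Rules with consequent 'moderate': {R1, R4} → strengths 0.22, 0.76
Aggregate via t-conorm [max(a, b)]: 0.76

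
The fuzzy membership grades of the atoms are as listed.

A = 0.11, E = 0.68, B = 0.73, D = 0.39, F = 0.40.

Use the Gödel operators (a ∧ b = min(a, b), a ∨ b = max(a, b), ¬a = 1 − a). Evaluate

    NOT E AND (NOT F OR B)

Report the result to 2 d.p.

NOT E = 1 − 0.68 = 0.32
NOT F = 1 − 0.40 = 0.60
NOT F OR B = max(a, b) on (0.60, 0.73) = 0.73
NOT E AND (NOT F OR B) = min(a, b) on (0.32, 0.73) = 0.32

0.32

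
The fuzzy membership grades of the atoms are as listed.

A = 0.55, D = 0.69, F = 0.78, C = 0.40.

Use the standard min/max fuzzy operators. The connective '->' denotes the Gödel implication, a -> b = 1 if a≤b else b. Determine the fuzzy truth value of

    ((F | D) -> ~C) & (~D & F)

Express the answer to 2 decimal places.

0.31

F | D = max(a, b) on (0.78, 0.69) = 0.78
~C = 1 − 0.40 = 0.60
(F | D) -> ~C  [Gödel: 1 if a≤b else b] with a=0.78, b=0.60 → 0.60
~D = 1 − 0.69 = 0.31
~D & F = min(a, b) on (0.31, 0.78) = 0.31
((F | D) -> ~C) & (~D & F) = min(a, b) on (0.60, 0.31) = 0.31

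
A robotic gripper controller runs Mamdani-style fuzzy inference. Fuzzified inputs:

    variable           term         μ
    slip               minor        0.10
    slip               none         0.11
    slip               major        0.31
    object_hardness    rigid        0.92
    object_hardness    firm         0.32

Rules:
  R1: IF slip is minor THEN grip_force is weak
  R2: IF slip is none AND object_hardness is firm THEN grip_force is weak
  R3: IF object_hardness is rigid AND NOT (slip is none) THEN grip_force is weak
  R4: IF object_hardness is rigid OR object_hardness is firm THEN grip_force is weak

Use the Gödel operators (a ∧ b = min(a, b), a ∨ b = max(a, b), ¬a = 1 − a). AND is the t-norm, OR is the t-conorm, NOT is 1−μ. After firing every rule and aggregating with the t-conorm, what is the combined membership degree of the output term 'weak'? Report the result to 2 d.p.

0.92

R1: minor=0.10 → w = 0.10
R2: none=0.11, firm=0.32; AND[min(a, b)] → w = 0.11
R3: rigid=0.92, ¬none=1−0.11=0.89; AND[min(a, b)] → w = 0.89
R4: rigid=0.92, firm=0.32; OR[max(a, b)] → w = 0.92
Rules with consequent 'weak': {R1, R2, R3, R4} → strengths 0.10, 0.11, 0.89, 0.92
Aggregate via t-conorm [max(a, b)]: 0.92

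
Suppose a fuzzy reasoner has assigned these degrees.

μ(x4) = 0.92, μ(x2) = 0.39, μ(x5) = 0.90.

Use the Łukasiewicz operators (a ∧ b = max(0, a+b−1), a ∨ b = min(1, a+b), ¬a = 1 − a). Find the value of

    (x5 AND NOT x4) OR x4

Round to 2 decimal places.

NOT x4 = 1 − 0.92 = 0.08
x5 AND NOT x4 = max(0, a+b−1) on (0.90, 0.08) = 0.00
(x5 AND NOT x4) OR x4 = min(1, a+b) on (0.00, 0.92) = 0.92

0.92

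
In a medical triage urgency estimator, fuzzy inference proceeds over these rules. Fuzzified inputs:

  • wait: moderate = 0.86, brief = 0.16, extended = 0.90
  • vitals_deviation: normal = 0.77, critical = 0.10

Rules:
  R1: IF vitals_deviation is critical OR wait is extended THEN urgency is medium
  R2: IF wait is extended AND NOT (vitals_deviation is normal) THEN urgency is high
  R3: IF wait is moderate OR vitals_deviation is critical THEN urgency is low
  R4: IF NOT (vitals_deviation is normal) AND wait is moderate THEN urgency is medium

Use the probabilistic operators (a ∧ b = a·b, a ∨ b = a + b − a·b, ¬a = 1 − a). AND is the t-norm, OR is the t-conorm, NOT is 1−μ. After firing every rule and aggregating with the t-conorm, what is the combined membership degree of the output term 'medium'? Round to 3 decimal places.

0.928

R1: critical=0.10, extended=0.90; OR[a + b − a·b] → w = 0.9100
R2: extended=0.90, ¬normal=1−0.77=0.23; AND[a·b] → w = 0.2070
R3: moderate=0.86, critical=0.10; OR[a + b − a·b] → w = 0.8740
R4: ¬normal=1−0.77=0.23, moderate=0.86; AND[a·b] → w = 0.1978
Rules with consequent 'medium': {R1, R4} → strengths 0.9100, 0.1978
Aggregate via t-conorm [a + b − a·b]: 0.9278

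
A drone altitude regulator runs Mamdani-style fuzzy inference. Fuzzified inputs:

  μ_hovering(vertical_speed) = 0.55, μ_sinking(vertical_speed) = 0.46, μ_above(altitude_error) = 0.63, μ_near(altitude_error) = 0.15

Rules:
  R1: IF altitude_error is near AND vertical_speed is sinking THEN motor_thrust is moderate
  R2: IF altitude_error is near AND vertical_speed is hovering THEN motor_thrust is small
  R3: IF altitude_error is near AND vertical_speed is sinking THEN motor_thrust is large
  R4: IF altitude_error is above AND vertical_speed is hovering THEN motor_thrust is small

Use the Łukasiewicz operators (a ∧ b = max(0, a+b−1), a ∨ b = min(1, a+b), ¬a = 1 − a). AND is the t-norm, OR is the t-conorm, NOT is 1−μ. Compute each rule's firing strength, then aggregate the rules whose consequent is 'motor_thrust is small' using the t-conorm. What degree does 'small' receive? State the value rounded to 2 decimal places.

R1: near=0.15, sinking=0.46; AND[max(0, a+b−1)] → w = 0.00
R2: near=0.15, hovering=0.55; AND[max(0, a+b−1)] → w = 0.00
R3: near=0.15, sinking=0.46; AND[max(0, a+b−1)] → w = 0.00
R4: above=0.63, hovering=0.55; AND[max(0, a+b−1)] → w = 0.18
Rules with consequent 'small': {R2, R4} → strengths 0.00, 0.18
Aggregate via t-conorm [min(1, a+b)]: 0.18

0.18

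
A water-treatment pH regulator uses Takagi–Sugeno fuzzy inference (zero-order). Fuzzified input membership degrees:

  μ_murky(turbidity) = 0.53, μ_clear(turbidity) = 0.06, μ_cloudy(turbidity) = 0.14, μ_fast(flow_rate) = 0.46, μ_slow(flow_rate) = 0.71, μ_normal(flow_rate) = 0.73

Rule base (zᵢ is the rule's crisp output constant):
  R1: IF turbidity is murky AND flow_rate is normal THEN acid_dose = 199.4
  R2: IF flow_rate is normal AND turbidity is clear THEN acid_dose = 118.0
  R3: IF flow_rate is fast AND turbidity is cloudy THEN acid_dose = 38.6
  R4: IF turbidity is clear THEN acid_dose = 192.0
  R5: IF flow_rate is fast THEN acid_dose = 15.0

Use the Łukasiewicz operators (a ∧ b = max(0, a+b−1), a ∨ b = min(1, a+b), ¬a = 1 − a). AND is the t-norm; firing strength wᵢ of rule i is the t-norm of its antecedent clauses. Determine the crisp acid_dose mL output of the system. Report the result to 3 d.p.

R1 (z=199.4): murky=0.53, normal=0.73; AND[max(0, a+b−1)] → w = 0.26
R2 (z=118.0): normal=0.73, clear=0.06; AND[max(0, a+b−1)] → w = 0.00
R3 (z=38.6): fast=0.46, cloudy=0.14; AND[max(0, a+b−1)] → w = 0.00
R4 (z=192.0): clear=0.06 → w = 0.06
R5 (z=15.0): fast=0.46 → w = 0.46
Weighted average = (0.26·199.4 + 0.00·118.0 + 0.00·38.6 + 0.06·192.0 + 0.46·15.0) / (0.26 + 0.00 + 0.00 + 0.06 + 0.46)
  = 70.2640 / 0.7800 = 90.082

90.082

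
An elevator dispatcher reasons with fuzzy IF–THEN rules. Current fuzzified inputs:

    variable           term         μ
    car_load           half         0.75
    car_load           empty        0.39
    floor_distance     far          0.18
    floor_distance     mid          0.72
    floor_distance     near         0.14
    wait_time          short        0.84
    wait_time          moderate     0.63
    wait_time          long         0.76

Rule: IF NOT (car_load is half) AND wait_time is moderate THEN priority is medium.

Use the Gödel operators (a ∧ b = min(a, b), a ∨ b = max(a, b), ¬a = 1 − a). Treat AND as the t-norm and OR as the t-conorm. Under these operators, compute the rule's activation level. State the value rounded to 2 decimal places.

firing strength: ¬half=1−0.75=0.25, moderate=0.63; AND[min(a, b)] → w = 0.25

0.25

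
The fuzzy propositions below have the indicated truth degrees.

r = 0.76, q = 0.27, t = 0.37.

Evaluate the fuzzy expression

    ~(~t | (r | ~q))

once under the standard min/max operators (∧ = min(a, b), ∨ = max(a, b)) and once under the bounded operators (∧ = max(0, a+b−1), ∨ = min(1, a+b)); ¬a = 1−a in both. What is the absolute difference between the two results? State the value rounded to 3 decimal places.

Under standard min/max:
  ~t = 1 − 0.37 = 0.63
  ~q = 1 − 0.27 = 0.73
  r | ~q = max(a, b) on (0.76, 0.73) = 0.76
  ~t | (r | ~q) = max(a, b) on (0.63, 0.76) = 0.76
  ~(~t | (r | ~q)) = 1 − 0.76 = 0.24
  → value = 0.2400
Under bounded:
  ~t = 1 − 0.37 = 0.63
  ~q = 1 − 0.27 = 0.73
  r | ~q = min(1, a+b) on (0.76, 0.73) = 1.00
  ~t | (r | ~q) = min(1, a+b) on (0.63, 1.00) = 1.00
  ~(~t | (r | ~q)) = 1 − 1.00 = 0.00
  → value = 0.0000
|0.2400 − 0.0000| = 0.240

0.240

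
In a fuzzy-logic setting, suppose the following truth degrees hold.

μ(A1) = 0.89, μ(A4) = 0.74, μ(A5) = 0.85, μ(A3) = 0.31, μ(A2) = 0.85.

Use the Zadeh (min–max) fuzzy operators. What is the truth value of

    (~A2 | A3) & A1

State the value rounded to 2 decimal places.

0.31

~A2 = 1 − 0.85 = 0.15
~A2 | A3 = max(a, b) on (0.15, 0.31) = 0.31
(~A2 | A3) & A1 = min(a, b) on (0.31, 0.89) = 0.31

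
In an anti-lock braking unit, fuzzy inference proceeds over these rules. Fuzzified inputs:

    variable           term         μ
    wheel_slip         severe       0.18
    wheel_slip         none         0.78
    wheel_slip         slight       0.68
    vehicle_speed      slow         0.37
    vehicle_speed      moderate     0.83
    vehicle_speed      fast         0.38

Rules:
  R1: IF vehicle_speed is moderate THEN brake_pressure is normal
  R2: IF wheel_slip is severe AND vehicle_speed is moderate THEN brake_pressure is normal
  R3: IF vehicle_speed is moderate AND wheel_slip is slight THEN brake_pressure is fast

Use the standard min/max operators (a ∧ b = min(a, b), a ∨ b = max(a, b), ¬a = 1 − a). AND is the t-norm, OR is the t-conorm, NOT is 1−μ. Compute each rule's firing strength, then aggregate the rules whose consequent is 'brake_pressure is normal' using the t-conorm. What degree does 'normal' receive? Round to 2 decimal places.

R1: moderate=0.83 → w = 0.83
R2: severe=0.18, moderate=0.83; AND[min(a, b)] → w = 0.18
R3: moderate=0.83, slight=0.68; AND[min(a, b)] → w = 0.68
Rules with consequent 'normal': {R1, R2} → strengths 0.83, 0.18
Aggregate via t-conorm [max(a, b)]: 0.83

0.83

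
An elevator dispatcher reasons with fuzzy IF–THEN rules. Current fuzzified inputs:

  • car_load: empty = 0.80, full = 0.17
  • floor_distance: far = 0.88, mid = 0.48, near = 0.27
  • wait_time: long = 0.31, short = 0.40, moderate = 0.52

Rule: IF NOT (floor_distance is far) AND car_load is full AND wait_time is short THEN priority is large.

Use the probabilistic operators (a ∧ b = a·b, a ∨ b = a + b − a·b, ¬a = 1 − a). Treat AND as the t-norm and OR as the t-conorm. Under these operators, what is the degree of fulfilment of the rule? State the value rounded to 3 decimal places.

firing strength: ¬far=1−0.88=0.12, full=0.17, short=0.40; AND[a·b] → w = 0.0082

0.008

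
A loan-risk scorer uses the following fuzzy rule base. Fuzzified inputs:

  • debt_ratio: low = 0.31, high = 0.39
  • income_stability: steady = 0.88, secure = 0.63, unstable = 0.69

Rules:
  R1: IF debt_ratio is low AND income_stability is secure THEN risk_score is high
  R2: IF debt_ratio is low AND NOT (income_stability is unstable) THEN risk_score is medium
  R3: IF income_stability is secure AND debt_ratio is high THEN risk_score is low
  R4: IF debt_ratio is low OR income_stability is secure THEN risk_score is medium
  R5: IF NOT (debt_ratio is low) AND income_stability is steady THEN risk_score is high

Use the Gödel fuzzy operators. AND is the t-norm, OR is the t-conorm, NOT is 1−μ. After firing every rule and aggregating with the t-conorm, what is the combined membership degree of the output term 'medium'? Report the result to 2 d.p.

R1: low=0.31, secure=0.63; AND[min(a, b)] → w = 0.31
R2: low=0.31, ¬unstable=1−0.69=0.31; AND[min(a, b)] → w = 0.31
R3: secure=0.63, high=0.39; AND[min(a, b)] → w = 0.39
R4: low=0.31, secure=0.63; OR[max(a, b)] → w = 0.63
R5: ¬low=1−0.31=0.69, steady=0.88; AND[min(a, b)] → w = 0.69
Rules with consequent 'medium': {R2, R4} → strengths 0.31, 0.63
Aggregate via t-conorm [max(a, b)]: 0.63

0.63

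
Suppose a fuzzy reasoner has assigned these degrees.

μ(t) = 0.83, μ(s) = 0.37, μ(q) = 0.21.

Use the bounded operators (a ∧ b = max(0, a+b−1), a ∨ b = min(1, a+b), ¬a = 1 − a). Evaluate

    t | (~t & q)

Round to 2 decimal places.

~t = 1 − 0.83 = 0.17
~t & q = max(0, a+b−1) on (0.17, 0.21) = 0.00
t | (~t & q) = min(1, a+b) on (0.83, 0.00) = 0.83

0.83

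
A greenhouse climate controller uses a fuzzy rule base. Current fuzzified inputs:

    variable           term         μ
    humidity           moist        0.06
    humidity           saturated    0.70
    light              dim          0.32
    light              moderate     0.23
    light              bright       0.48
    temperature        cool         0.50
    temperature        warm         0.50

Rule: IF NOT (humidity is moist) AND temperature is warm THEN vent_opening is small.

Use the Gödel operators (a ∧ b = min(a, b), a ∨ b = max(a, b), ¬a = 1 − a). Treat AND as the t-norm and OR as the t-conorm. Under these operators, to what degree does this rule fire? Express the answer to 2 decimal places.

firing strength: ¬moist=1−0.06=0.94, warm=0.50; AND[min(a, b)] → w = 0.50

0.50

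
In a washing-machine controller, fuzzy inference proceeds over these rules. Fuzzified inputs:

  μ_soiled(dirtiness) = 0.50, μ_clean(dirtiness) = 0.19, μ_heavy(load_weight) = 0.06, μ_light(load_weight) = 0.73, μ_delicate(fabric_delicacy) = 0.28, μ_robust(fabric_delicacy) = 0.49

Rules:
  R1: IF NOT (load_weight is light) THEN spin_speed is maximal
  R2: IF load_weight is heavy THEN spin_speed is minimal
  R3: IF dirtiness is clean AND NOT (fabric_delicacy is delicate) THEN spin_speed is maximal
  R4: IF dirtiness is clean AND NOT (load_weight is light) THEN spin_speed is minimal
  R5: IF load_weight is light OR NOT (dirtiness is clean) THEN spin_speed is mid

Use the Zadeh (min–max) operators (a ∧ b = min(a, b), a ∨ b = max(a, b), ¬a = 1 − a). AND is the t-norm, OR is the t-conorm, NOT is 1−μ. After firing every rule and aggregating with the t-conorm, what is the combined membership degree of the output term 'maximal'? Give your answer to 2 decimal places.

0.27

R1: ¬light=1−0.73=0.27 → w = 0.27
R2: heavy=0.06 → w = 0.06
R3: clean=0.19, ¬delicate=1−0.28=0.72; AND[min(a, b)] → w = 0.19
R4: clean=0.19, ¬light=1−0.73=0.27; AND[min(a, b)] → w = 0.19
R5: light=0.73, ¬clean=1−0.19=0.81; OR[max(a, b)] → w = 0.81
Rules with consequent 'maximal': {R1, R3} → strengths 0.27, 0.19
Aggregate via t-conorm [max(a, b)]: 0.27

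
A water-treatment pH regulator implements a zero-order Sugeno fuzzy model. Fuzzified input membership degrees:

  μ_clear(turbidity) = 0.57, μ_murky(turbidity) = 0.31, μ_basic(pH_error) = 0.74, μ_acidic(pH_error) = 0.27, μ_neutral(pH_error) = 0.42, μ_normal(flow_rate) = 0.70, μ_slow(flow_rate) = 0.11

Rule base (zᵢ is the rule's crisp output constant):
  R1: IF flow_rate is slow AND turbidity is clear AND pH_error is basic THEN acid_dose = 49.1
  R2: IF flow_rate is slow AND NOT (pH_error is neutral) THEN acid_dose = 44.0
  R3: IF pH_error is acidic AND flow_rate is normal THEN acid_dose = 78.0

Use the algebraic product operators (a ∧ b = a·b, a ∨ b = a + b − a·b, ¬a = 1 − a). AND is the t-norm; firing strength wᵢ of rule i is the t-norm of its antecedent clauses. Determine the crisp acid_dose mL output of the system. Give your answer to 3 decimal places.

R1 (z=49.1): slow=0.11, clear=0.57, basic=0.74; AND[a·b] → w = 0.0464
R2 (z=44.0): slow=0.11, ¬neutral=1−0.42=0.58; AND[a·b] → w = 0.0638
R3 (z=78.0): acidic=0.27, normal=0.70; AND[a·b] → w = 0.1890
Weighted average = (0.0464·49.1 + 0.0638·44.0 + 0.1890·78.0) / (0.0464 + 0.0638 + 0.1890)
  = 19.8273 / 0.2992 = 66.268

66.268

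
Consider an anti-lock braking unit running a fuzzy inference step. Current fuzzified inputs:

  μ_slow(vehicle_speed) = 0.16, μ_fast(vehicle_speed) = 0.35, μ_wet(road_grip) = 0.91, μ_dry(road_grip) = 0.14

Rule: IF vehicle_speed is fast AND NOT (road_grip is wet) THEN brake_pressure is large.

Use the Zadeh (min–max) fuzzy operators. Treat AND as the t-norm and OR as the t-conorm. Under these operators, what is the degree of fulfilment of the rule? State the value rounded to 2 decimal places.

firing strength: fast=0.35, ¬wet=1−0.91=0.09; AND[min(a, b)] → w = 0.09

0.09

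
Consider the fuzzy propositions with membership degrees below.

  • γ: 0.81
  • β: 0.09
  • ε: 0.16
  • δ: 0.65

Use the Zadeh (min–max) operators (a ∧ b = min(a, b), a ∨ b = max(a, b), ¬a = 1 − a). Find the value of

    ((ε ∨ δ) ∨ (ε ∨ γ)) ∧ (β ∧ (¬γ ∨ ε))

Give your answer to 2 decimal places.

0.09

ε ∨ δ = max(a, b) on (0.16, 0.65) = 0.65
ε ∨ γ = max(a, b) on (0.16, 0.81) = 0.81
(ε ∨ δ) ∨ (ε ∨ γ) = max(a, b) on (0.65, 0.81) = 0.81
¬γ = 1 − 0.81 = 0.19
¬γ ∨ ε = max(a, b) on (0.19, 0.16) = 0.19
β ∧ (¬γ ∨ ε) = min(a, b) on (0.09, 0.19) = 0.09
((ε ∨ δ) ∨ (ε ∨ γ)) ∧ (β ∧ (¬γ ∨ ε)) = min(a, b) on (0.81, 0.09) = 0.09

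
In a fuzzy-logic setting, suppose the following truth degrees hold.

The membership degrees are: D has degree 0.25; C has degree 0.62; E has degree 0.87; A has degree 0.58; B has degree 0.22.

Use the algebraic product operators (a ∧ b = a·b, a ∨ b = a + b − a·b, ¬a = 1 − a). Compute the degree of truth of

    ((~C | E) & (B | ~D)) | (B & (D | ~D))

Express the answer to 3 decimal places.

~C = 1 − 0.6200 = 0.3800
~C | E = a + b − a·b on (0.3800, 0.8700) = 0.9194
~D = 1 − 0.2500 = 0.7500
B | ~D = a + b − a·b on (0.2200, 0.7500) = 0.8050
(~C | E) & (B | ~D) = a·b on (0.9194, 0.8050) = 0.7401
~D = 1 − 0.2500 = 0.7500
D | ~D = a + b − a·b on (0.2500, 0.7500) = 0.8125
B & (D | ~D) = a·b on (0.2200, 0.8125) = 0.1787
((~C | E) & (B | ~D)) | (B & (D | ~D)) = a + b − a·b on (0.7401, 0.1787) = 0.7866

0.787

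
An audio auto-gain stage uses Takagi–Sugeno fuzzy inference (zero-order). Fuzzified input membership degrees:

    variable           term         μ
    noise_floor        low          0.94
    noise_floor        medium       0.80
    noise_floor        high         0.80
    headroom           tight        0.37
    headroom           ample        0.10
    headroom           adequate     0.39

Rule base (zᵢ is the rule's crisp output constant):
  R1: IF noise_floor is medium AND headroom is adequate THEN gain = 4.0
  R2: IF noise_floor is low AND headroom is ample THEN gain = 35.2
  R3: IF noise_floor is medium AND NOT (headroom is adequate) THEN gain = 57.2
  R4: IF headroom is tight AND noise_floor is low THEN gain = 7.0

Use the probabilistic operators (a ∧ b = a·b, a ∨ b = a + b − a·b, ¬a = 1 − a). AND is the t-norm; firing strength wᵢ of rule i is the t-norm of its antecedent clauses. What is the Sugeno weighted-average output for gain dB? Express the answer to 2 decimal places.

R1 (z=4.0): medium=0.80, adequate=0.39; AND[a·b] → w = 0.3120
R2 (z=35.2): low=0.94, ample=0.10; AND[a·b] → w = 0.0940
R3 (z=57.2): medium=0.80, ¬adequate=1−0.39=0.61; AND[a·b] → w = 0.4880
R4 (z=7.0): tight=0.37, low=0.94; AND[a·b] → w = 0.3478
Weighted average = (0.3120·4.0 + 0.0940·35.2 + 0.4880·57.2 + 0.3478·7.0) / (0.3120 + 0.0940 + 0.4880 + 0.3478)
  = 34.9050 / 1.2418 = 28.11

28.11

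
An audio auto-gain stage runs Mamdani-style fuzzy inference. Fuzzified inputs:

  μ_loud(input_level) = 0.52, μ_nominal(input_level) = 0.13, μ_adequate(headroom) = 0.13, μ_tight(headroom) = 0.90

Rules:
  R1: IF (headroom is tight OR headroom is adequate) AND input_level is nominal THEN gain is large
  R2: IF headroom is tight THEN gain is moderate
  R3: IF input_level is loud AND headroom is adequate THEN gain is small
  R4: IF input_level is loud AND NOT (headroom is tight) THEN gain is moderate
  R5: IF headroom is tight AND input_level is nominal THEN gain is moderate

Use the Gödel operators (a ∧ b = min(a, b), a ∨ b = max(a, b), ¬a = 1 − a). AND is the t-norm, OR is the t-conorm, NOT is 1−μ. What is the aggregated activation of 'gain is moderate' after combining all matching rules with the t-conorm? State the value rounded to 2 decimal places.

R1: (tight=0.90 OR adequate=0.13) = 0.90; AND[min(a, b)] with nominal=0.13 → w = 0.13
R2: tight=0.90 → w = 0.90
R3: loud=0.52, adequate=0.13; AND[min(a, b)] → w = 0.13
R4: loud=0.52, ¬tight=1−0.90=0.10; AND[min(a, b)] → w = 0.10
R5: tight=0.90, nominal=0.13; AND[min(a, b)] → w = 0.13
Rules with consequent 'moderate': {R2, R4, R5} → strengths 0.90, 0.10, 0.13
Aggregate via t-conorm [max(a, b)]: 0.90

0.90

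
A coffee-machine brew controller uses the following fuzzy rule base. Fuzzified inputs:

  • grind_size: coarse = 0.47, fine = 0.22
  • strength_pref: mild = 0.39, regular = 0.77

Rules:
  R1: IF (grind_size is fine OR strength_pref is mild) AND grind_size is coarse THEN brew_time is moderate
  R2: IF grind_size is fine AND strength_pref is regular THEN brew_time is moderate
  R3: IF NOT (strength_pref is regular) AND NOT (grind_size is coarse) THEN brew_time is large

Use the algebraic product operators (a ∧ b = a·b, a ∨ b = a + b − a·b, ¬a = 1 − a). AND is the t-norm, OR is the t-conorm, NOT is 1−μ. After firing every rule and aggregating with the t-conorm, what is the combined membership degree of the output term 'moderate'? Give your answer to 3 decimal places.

R1: (fine=0.22 OR mild=0.39) = 0.5242; AND[a·b] with coarse=0.47 → w = 0.2464
R2: fine=0.22, regular=0.77; AND[a·b] → w = 0.1694
R3: ¬regular=1−0.77=0.23, ¬coarse=1−0.47=0.53; AND[a·b] → w = 0.1219
Rules with consequent 'moderate': {R1, R2} → strengths 0.2464, 0.1694
Aggregate via t-conorm [a + b − a·b]: 0.3740

0.374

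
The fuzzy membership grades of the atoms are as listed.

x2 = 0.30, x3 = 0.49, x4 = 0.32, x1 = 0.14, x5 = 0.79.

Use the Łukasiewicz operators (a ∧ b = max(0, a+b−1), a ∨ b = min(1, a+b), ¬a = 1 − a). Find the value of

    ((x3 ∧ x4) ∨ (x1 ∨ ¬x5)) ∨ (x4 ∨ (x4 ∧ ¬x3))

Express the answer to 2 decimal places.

0.67

x3 ∧ x4 = max(0, a+b−1) on (0.49, 0.32) = 0.00
¬x5 = 1 − 0.79 = 0.21
x1 ∨ ¬x5 = min(1, a+b) on (0.14, 0.21) = 0.35
(x3 ∧ x4) ∨ (x1 ∨ ¬x5) = min(1, a+b) on (0.00, 0.35) = 0.35
¬x3 = 1 − 0.49 = 0.51
x4 ∧ ¬x3 = max(0, a+b−1) on (0.32, 0.51) = 0.00
x4 ∨ (x4 ∧ ¬x3) = min(1, a+b) on (0.32, 0.00) = 0.32
((x3 ∧ x4) ∨ (x1 ∨ ¬x5)) ∨ (x4 ∨ (x4 ∧ ¬x3)) = min(1, a+b) on (0.35, 0.32) = 0.67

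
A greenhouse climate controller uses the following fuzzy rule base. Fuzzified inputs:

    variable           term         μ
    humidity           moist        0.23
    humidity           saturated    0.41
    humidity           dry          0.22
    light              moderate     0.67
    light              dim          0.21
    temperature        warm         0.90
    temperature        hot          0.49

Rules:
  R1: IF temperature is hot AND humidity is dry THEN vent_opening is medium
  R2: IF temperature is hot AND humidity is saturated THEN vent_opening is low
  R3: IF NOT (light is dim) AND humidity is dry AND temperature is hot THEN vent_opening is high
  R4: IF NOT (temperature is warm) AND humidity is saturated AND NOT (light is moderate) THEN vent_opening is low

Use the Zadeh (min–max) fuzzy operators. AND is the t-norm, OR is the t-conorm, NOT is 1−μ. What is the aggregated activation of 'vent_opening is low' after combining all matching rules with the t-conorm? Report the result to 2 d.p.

0.41

R1: hot=0.49, dry=0.22; AND[min(a, b)] → w = 0.22
R2: hot=0.49, saturated=0.41; AND[min(a, b)] → w = 0.41
R3: ¬dim=1−0.21=0.79, dry=0.22, hot=0.49; AND[min(a, b)] → w = 0.22
R4: ¬warm=1−0.90=0.10, saturated=0.41, ¬moderate=1−0.67=0.33; AND[min(a, b)] → w = 0.10
Rules with consequent 'low': {R2, R4} → strengths 0.41, 0.10
Aggregate via t-conorm [max(a, b)]: 0.41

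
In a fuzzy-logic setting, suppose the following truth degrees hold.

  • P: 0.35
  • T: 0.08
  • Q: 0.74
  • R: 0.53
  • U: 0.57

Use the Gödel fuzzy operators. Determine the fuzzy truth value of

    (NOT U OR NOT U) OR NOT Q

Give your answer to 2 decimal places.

0.43

NOT U = 1 − 0.57 = 0.43
NOT U = 1 − 0.57 = 0.43
NOT U OR NOT U = max(a, b) on (0.43, 0.43) = 0.43
NOT Q = 1 − 0.74 = 0.26
(NOT U OR NOT U) OR NOT Q = max(a, b) on (0.43, 0.26) = 0.43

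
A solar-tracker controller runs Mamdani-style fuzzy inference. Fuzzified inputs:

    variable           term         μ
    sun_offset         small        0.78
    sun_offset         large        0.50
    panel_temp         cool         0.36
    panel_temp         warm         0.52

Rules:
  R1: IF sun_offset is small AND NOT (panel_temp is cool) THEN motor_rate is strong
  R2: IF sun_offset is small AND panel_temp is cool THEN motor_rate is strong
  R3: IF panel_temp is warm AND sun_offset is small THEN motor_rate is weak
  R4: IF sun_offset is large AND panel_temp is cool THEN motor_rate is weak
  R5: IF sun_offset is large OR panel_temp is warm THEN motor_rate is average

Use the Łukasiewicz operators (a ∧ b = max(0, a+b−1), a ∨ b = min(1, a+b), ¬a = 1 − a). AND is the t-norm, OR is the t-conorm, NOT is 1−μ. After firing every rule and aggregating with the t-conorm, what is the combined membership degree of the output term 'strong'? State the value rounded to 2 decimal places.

0.56

R1: small=0.78, ¬cool=1−0.36=0.64; AND[max(0, a+b−1)] → w = 0.42
R2: small=0.78, cool=0.36; AND[max(0, a+b−1)] → w = 0.14
R3: warm=0.52, small=0.78; AND[max(0, a+b−1)] → w = 0.30
R4: large=0.50, cool=0.36; AND[max(0, a+b−1)] → w = 0.00
R5: large=0.50, warm=0.52; OR[min(1, a+b)] → w = 1.00
Rules with consequent 'strong': {R1, R2} → strengths 0.42, 0.14
Aggregate via t-conorm [min(1, a+b)]: 0.56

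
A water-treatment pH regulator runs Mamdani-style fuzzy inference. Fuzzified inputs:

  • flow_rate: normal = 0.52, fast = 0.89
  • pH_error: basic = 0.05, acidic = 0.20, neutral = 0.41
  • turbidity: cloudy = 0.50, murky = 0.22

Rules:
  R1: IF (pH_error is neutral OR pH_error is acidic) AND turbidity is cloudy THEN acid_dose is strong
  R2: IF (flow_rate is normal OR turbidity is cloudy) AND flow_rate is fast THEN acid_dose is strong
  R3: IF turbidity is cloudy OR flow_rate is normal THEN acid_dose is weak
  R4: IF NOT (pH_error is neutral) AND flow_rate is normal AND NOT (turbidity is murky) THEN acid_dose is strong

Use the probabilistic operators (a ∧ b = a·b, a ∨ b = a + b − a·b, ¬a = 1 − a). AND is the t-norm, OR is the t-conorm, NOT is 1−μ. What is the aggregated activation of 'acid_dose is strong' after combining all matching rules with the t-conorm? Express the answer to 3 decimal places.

0.819

R1: (neutral=0.41 OR acidic=0.20) = 0.5280; AND[a·b] with cloudy=0.50 → w = 0.2640
R2: (normal=0.52 OR cloudy=0.50) = 0.7600; AND[a·b] with fast=0.89 → w = 0.6764
R3: cloudy=0.50, normal=0.52; OR[a + b − a·b] → w = 0.7600
R4: ¬neutral=1−0.41=0.59, normal=0.52, ¬murky=1−0.22=0.78; AND[a·b] → w = 0.2393
Rules with consequent 'strong': {R1, R2, R4} → strengths 0.2640, 0.6764, 0.2393
Aggregate via t-conorm [a + b − a·b]: 0.8188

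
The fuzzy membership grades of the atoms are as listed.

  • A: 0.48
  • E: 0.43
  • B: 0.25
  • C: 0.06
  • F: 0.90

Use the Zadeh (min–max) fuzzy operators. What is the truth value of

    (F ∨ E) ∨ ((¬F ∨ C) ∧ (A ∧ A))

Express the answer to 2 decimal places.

F ∨ E = max(a, b) on (0.90, 0.43) = 0.90
¬F = 1 − 0.90 = 0.10
¬F ∨ C = max(a, b) on (0.10, 0.06) = 0.10
A ∧ A = min(a, b) on (0.48, 0.48) = 0.48
(¬F ∨ C) ∧ (A ∧ A) = min(a, b) on (0.10, 0.48) = 0.10
(F ∨ E) ∨ ((¬F ∨ C) ∧ (A ∧ A)) = max(a, b) on (0.90, 0.10) = 0.90

0.90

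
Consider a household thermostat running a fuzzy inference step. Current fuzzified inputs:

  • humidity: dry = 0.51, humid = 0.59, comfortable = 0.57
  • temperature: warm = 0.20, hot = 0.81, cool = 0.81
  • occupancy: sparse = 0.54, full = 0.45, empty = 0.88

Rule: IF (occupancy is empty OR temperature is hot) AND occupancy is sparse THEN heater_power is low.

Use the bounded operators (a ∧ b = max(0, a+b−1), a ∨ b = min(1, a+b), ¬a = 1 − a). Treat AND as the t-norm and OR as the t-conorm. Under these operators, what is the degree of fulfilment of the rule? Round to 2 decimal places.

0.54

firing strength: (empty=0.88 OR hot=0.81) = 1.00; AND[max(0, a+b−1)] with sparse=0.54 → w = 0.54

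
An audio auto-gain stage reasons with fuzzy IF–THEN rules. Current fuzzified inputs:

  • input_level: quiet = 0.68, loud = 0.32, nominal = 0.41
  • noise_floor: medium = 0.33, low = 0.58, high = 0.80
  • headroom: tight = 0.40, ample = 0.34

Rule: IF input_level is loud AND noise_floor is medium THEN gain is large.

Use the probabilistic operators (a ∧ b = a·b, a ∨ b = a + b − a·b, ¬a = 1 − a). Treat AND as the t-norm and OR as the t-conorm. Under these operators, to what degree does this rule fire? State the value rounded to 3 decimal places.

firing strength: loud=0.32, medium=0.33; AND[a·b] → w = 0.1056

0.106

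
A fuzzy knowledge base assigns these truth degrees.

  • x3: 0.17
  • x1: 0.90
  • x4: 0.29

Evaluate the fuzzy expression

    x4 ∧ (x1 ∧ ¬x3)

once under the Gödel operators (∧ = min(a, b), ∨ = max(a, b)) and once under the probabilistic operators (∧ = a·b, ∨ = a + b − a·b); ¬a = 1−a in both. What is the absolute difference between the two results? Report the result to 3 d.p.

0.073

Under Gödel:
  ¬x3 = 1 − 0.17 = 0.83
  x1 ∧ ¬x3 = min(a, b) on (0.90, 0.83) = 0.83
  x4 ∧ (x1 ∧ ¬x3) = min(a, b) on (0.29, 0.83) = 0.29
  → value = 0.2900
Under probabilistic:
  ¬x3 = 1 − 0.1700 = 0.8300
  x1 ∧ ¬x3 = a·b on (0.9000, 0.8300) = 0.7470
  x4 ∧ (x1 ∧ ¬x3) = a·b on (0.2900, 0.7470) = 0.2166
  → value = 0.2166
|0.2900 − 0.2166| = 0.073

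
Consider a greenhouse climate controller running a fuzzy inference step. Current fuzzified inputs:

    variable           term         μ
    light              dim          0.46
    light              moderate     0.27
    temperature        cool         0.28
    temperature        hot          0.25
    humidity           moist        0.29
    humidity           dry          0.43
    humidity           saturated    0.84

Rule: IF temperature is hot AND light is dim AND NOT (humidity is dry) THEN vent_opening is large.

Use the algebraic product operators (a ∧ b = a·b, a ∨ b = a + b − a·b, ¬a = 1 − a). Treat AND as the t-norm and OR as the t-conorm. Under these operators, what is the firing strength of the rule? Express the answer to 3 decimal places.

firing strength: hot=0.25, dim=0.46, ¬dry=1−0.43=0.57; AND[a·b] → w = 0.0656

0.066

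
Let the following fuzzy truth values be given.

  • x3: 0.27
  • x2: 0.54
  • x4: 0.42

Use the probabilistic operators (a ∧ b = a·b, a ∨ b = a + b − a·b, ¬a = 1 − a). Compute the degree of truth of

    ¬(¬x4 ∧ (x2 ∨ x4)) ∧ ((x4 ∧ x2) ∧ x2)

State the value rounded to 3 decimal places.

0.070

¬x4 = 1 − 0.4200 = 0.5800
x2 ∨ x4 = a + b − a·b on (0.5400, 0.4200) = 0.7332
¬x4 ∧ (x2 ∨ x4) = a·b on (0.5800, 0.7332) = 0.4253
¬(¬x4 ∧ (x2 ∨ x4)) = 1 − 0.4253 = 0.5747
x4 ∧ x2 = a·b on (0.4200, 0.5400) = 0.2268
(x4 ∧ x2) ∧ x2 = a·b on (0.2268, 0.5400) = 0.1225
¬(¬x4 ∧ (x2 ∨ x4)) ∧ ((x4 ∧ x2) ∧ x2) = a·b on (0.5747, 0.1225) = 0.0704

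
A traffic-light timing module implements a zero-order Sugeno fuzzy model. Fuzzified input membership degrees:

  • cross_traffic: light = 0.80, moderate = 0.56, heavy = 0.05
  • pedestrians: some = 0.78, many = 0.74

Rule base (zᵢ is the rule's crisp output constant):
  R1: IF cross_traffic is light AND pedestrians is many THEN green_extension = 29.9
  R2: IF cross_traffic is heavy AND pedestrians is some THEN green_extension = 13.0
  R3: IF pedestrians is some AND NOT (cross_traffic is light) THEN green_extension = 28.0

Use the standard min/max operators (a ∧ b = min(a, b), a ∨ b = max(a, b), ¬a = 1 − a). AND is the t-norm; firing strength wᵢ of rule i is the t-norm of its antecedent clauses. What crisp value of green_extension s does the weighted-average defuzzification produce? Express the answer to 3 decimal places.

R1 (z=29.9): light=0.80, many=0.74; AND[min(a, b)] → w = 0.74
R2 (z=13.0): heavy=0.05, some=0.78; AND[min(a, b)] → w = 0.05
R3 (z=28.0): some=0.78, ¬light=1−0.80=0.20; AND[min(a, b)] → w = 0.20
Weighted average = (0.74·29.9 + 0.05·13.0 + 0.20·28.0) / (0.74 + 0.05 + 0.20)
  = 28.3760 / 0.9900 = 28.663

28.663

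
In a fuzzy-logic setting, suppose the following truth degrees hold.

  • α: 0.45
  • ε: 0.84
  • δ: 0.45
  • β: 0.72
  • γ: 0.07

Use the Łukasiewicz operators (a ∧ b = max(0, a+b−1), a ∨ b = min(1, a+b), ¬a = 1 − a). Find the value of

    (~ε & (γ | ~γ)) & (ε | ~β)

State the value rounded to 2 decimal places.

~ε = 1 − 0.84 = 0.16
~γ = 1 − 0.07 = 0.93
γ | ~γ = min(1, a+b) on (0.07, 0.93) = 1.00
~ε & (γ | ~γ) = max(0, a+b−1) on (0.16, 1.00) = 0.16
~β = 1 − 0.72 = 0.28
ε | ~β = min(1, a+b) on (0.84, 0.28) = 1.00
(~ε & (γ | ~γ)) & (ε | ~β) = max(0, a+b−1) on (0.16, 1.00) = 0.16

0.16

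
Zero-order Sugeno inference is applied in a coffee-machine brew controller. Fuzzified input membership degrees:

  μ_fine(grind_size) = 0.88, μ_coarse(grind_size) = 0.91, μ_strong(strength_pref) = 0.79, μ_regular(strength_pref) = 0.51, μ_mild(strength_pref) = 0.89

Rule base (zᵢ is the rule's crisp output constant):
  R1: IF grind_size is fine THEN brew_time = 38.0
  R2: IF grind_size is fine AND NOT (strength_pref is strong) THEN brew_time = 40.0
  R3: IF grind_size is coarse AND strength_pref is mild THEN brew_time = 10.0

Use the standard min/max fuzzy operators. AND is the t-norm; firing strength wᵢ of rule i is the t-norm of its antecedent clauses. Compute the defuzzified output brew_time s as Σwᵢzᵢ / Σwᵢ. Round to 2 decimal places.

R1 (z=38.0): fine=0.88 → w = 0.88
R2 (z=40.0): fine=0.88, ¬strong=1−0.79=0.21; AND[min(a, b)] → w = 0.21
R3 (z=10.0): coarse=0.91, mild=0.89; AND[min(a, b)] → w = 0.89
Weighted average = (0.88·38.0 + 0.21·40.0 + 0.89·10.0) / (0.88 + 0.21 + 0.89)
  = 50.7400 / 1.9800 = 25.63

25.63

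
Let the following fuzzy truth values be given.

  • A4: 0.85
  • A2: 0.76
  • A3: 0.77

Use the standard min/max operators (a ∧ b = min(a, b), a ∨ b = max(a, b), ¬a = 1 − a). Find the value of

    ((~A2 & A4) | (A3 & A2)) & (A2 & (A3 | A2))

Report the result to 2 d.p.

0.76

~A2 = 1 − 0.76 = 0.24
~A2 & A4 = min(a, b) on (0.24, 0.85) = 0.24
A3 & A2 = min(a, b) on (0.77, 0.76) = 0.76
(~A2 & A4) | (A3 & A2) = max(a, b) on (0.24, 0.76) = 0.76
A3 | A2 = max(a, b) on (0.77, 0.76) = 0.77
A2 & (A3 | A2) = min(a, b) on (0.76, 0.77) = 0.76
((~A2 & A4) | (A3 & A2)) & (A2 & (A3 | A2)) = min(a, b) on (0.76, 0.76) = 0.76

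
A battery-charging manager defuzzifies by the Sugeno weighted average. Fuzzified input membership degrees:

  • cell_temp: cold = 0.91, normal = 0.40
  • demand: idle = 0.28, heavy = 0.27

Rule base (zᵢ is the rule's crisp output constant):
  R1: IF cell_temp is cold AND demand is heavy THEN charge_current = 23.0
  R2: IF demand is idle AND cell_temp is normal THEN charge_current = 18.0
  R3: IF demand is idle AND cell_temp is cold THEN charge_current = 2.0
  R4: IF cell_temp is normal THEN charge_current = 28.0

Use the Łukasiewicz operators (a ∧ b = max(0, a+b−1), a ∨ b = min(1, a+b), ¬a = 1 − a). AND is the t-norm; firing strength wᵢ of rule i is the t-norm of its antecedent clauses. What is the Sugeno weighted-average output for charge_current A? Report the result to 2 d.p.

R1 (z=23.0): cold=0.91, heavy=0.27; AND[max(0, a+b−1)] → w = 0.18
R2 (z=18.0): idle=0.28, normal=0.40; AND[max(0, a+b−1)] → w = 0.00
R3 (z=2.0): idle=0.28, cold=0.91; AND[max(0, a+b−1)] → w = 0.19
R4 (z=28.0): normal=0.40 → w = 0.40
Weighted average = (0.18·23.0 + 0.00·18.0 + 0.19·2.0 + 0.40·28.0) / (0.18 + 0.00 + 0.19 + 0.40)
  = 15.7200 / 0.7700 = 20.42

20.42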